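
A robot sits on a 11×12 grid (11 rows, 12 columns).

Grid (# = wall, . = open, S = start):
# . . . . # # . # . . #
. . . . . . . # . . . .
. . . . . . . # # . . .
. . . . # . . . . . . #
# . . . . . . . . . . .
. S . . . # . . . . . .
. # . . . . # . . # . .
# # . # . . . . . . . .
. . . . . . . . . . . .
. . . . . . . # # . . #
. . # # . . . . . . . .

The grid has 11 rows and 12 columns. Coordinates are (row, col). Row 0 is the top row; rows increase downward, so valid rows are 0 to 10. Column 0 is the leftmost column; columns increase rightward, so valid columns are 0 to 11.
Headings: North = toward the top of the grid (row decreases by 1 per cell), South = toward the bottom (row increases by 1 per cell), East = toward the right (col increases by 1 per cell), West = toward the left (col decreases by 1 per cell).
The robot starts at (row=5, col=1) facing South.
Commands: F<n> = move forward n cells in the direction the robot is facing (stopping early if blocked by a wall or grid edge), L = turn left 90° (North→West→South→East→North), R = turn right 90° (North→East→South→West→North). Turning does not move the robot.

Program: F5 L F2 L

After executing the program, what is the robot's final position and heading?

Start: (row=5, col=1), facing South
  F5: move forward 0/5 (blocked), now at (row=5, col=1)
  L: turn left, now facing East
  F2: move forward 2, now at (row=5, col=3)
  L: turn left, now facing North
Final: (row=5, col=3), facing North

Answer: Final position: (row=5, col=3), facing North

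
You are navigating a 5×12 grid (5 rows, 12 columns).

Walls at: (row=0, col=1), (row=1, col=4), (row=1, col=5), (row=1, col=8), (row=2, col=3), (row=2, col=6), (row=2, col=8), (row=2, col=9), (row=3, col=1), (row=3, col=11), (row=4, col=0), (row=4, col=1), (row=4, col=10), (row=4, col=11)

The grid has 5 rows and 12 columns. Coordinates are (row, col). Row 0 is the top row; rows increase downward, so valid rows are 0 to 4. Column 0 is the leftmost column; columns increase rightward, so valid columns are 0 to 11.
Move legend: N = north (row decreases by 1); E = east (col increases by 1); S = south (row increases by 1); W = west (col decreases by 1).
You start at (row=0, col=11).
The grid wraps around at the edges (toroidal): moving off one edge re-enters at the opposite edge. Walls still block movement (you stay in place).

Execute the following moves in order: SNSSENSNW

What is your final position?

Start: (row=0, col=11)
  S (south): (row=0, col=11) -> (row=1, col=11)
  N (north): (row=1, col=11) -> (row=0, col=11)
  S (south): (row=0, col=11) -> (row=1, col=11)
  S (south): (row=1, col=11) -> (row=2, col=11)
  E (east): (row=2, col=11) -> (row=2, col=0)
  N (north): (row=2, col=0) -> (row=1, col=0)
  S (south): (row=1, col=0) -> (row=2, col=0)
  N (north): (row=2, col=0) -> (row=1, col=0)
  W (west): (row=1, col=0) -> (row=1, col=11)
Final: (row=1, col=11)

Answer: Final position: (row=1, col=11)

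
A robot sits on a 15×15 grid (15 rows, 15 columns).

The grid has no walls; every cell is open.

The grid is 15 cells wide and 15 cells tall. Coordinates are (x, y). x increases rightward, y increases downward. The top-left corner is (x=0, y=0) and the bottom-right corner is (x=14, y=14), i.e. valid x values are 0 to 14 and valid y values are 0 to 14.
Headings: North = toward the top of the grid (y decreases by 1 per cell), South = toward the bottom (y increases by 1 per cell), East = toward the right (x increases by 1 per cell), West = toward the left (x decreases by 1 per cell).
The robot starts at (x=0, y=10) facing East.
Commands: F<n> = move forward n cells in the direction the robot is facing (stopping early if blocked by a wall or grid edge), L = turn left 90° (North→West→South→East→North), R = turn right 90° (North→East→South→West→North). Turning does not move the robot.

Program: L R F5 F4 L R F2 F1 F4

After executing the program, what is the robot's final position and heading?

Answer: Final position: (x=14, y=10), facing East

Derivation:
Start: (x=0, y=10), facing East
  L: turn left, now facing North
  R: turn right, now facing East
  F5: move forward 5, now at (x=5, y=10)
  F4: move forward 4, now at (x=9, y=10)
  L: turn left, now facing North
  R: turn right, now facing East
  F2: move forward 2, now at (x=11, y=10)
  F1: move forward 1, now at (x=12, y=10)
  F4: move forward 2/4 (blocked), now at (x=14, y=10)
Final: (x=14, y=10), facing East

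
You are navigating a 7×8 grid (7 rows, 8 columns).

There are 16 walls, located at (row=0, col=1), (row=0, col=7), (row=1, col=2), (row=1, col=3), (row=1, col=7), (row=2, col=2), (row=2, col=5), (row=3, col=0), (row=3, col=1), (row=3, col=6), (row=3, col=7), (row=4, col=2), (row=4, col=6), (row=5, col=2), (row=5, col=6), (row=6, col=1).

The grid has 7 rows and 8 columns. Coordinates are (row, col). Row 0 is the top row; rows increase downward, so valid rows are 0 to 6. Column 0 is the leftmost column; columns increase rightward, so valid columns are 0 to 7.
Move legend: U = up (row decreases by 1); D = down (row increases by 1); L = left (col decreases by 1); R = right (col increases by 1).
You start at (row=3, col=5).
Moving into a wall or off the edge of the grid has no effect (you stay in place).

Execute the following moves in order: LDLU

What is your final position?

Start: (row=3, col=5)
  L (left): (row=3, col=5) -> (row=3, col=4)
  D (down): (row=3, col=4) -> (row=4, col=4)
  L (left): (row=4, col=4) -> (row=4, col=3)
  U (up): (row=4, col=3) -> (row=3, col=3)
Final: (row=3, col=3)

Answer: Final position: (row=3, col=3)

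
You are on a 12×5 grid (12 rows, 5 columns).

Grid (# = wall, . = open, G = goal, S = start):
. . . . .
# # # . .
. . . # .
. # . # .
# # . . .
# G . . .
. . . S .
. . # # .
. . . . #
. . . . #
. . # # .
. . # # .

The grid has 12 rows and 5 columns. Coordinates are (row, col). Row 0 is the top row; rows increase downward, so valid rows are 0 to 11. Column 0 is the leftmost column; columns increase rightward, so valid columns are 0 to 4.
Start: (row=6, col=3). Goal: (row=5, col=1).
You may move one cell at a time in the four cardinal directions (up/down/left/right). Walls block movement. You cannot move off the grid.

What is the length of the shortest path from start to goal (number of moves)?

BFS from (row=6, col=3) until reaching (row=5, col=1):
  Distance 0: (row=6, col=3)
  Distance 1: (row=5, col=3), (row=6, col=2), (row=6, col=4)
  Distance 2: (row=4, col=3), (row=5, col=2), (row=5, col=4), (row=6, col=1), (row=7, col=4)
  Distance 3: (row=4, col=2), (row=4, col=4), (row=5, col=1), (row=6, col=0), (row=7, col=1)  <- goal reached here
One shortest path (3 moves): (row=6, col=3) -> (row=6, col=2) -> (row=6, col=1) -> (row=5, col=1)

Answer: Shortest path length: 3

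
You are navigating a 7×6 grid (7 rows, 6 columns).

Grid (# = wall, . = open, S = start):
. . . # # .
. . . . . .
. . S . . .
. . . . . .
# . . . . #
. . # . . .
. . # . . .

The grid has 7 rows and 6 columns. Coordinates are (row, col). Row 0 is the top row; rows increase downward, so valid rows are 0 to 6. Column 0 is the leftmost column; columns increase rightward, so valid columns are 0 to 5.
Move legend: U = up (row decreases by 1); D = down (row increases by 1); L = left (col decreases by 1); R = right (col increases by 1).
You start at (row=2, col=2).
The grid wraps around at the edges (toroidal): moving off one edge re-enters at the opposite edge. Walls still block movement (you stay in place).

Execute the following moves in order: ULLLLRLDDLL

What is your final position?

Start: (row=2, col=2)
  U (up): (row=2, col=2) -> (row=1, col=2)
  L (left): (row=1, col=2) -> (row=1, col=1)
  L (left): (row=1, col=1) -> (row=1, col=0)
  L (left): (row=1, col=0) -> (row=1, col=5)
  L (left): (row=1, col=5) -> (row=1, col=4)
  R (right): (row=1, col=4) -> (row=1, col=5)
  L (left): (row=1, col=5) -> (row=1, col=4)
  D (down): (row=1, col=4) -> (row=2, col=4)
  D (down): (row=2, col=4) -> (row=3, col=4)
  L (left): (row=3, col=4) -> (row=3, col=3)
  L (left): (row=3, col=3) -> (row=3, col=2)
Final: (row=3, col=2)

Answer: Final position: (row=3, col=2)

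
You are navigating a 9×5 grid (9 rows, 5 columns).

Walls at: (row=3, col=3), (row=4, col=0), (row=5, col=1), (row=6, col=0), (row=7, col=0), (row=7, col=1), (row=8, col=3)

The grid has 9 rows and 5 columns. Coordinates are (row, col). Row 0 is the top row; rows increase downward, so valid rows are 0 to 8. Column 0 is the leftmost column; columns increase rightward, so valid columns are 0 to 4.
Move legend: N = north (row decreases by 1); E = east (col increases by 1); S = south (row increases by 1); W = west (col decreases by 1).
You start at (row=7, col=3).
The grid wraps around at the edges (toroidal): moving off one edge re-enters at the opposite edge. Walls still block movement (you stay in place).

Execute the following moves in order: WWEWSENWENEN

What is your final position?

Answer: Final position: (row=5, col=4)

Derivation:
Start: (row=7, col=3)
  W (west): (row=7, col=3) -> (row=7, col=2)
  W (west): blocked, stay at (row=7, col=2)
  E (east): (row=7, col=2) -> (row=7, col=3)
  W (west): (row=7, col=3) -> (row=7, col=2)
  S (south): (row=7, col=2) -> (row=8, col=2)
  E (east): blocked, stay at (row=8, col=2)
  N (north): (row=8, col=2) -> (row=7, col=2)
  W (west): blocked, stay at (row=7, col=2)
  E (east): (row=7, col=2) -> (row=7, col=3)
  N (north): (row=7, col=3) -> (row=6, col=3)
  E (east): (row=6, col=3) -> (row=6, col=4)
  N (north): (row=6, col=4) -> (row=5, col=4)
Final: (row=5, col=4)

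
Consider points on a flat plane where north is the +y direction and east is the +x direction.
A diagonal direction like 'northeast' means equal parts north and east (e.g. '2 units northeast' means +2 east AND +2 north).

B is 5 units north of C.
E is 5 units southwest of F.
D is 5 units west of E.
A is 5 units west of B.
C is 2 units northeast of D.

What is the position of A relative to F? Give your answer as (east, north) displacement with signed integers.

Place F at the origin (east=0, north=0).
  E is 5 units southwest of F: delta (east=-5, north=-5); E at (east=-5, north=-5).
  D is 5 units west of E: delta (east=-5, north=+0); D at (east=-10, north=-5).
  C is 2 units northeast of D: delta (east=+2, north=+2); C at (east=-8, north=-3).
  B is 5 units north of C: delta (east=+0, north=+5); B at (east=-8, north=2).
  A is 5 units west of B: delta (east=-5, north=+0); A at (east=-13, north=2).
Therefore A relative to F: (east=-13, north=2).

Answer: A is at (east=-13, north=2) relative to F.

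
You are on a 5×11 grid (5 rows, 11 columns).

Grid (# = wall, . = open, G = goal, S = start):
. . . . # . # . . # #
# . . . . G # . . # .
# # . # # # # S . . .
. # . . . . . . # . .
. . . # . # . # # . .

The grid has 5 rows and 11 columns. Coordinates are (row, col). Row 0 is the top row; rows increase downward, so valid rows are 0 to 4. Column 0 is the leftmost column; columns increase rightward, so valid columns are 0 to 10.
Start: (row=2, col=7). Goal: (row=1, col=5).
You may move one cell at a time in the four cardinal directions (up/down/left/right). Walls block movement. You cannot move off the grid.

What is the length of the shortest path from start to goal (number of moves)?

BFS from (row=2, col=7) until reaching (row=1, col=5):
  Distance 0: (row=2, col=7)
  Distance 1: (row=1, col=7), (row=2, col=8), (row=3, col=7)
  Distance 2: (row=0, col=7), (row=1, col=8), (row=2, col=9), (row=3, col=6)
  Distance 3: (row=0, col=8), (row=2, col=10), (row=3, col=5), (row=3, col=9), (row=4, col=6)
  Distance 4: (row=1, col=10), (row=3, col=4), (row=3, col=10), (row=4, col=9)
  Distance 5: (row=3, col=3), (row=4, col=4), (row=4, col=10)
  Distance 6: (row=3, col=2)
  Distance 7: (row=2, col=2), (row=4, col=2)
  Distance 8: (row=1, col=2), (row=4, col=1)
  Distance 9: (row=0, col=2), (row=1, col=1), (row=1, col=3), (row=4, col=0)
  Distance 10: (row=0, col=1), (row=0, col=3), (row=1, col=4), (row=3, col=0)
  Distance 11: (row=0, col=0), (row=1, col=5)  <- goal reached here
One shortest path (11 moves): (row=2, col=7) -> (row=3, col=7) -> (row=3, col=6) -> (row=3, col=5) -> (row=3, col=4) -> (row=3, col=3) -> (row=3, col=2) -> (row=2, col=2) -> (row=1, col=2) -> (row=1, col=3) -> (row=1, col=4) -> (row=1, col=5)

Answer: Shortest path length: 11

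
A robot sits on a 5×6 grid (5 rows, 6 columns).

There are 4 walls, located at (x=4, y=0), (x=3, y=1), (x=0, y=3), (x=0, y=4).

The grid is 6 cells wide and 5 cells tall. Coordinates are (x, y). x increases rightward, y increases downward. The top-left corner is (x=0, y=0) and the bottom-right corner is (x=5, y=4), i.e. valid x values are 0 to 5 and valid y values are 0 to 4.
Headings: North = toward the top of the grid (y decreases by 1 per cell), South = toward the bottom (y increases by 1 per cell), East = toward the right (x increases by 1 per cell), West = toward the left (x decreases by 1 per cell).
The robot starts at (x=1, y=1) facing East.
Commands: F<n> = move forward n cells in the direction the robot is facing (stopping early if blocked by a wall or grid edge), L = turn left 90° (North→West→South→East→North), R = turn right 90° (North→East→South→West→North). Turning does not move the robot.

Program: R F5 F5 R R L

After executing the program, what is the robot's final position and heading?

Start: (x=1, y=1), facing East
  R: turn right, now facing South
  F5: move forward 3/5 (blocked), now at (x=1, y=4)
  F5: move forward 0/5 (blocked), now at (x=1, y=4)
  R: turn right, now facing West
  R: turn right, now facing North
  L: turn left, now facing West
Final: (x=1, y=4), facing West

Answer: Final position: (x=1, y=4), facing West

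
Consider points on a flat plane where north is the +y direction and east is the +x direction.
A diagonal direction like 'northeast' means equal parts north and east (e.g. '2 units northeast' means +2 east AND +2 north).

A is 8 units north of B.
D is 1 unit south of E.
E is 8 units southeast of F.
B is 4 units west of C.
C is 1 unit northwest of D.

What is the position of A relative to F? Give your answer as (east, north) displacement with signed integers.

Answer: A is at (east=3, north=0) relative to F.

Derivation:
Place F at the origin (east=0, north=0).
  E is 8 units southeast of F: delta (east=+8, north=-8); E at (east=8, north=-8).
  D is 1 unit south of E: delta (east=+0, north=-1); D at (east=8, north=-9).
  C is 1 unit northwest of D: delta (east=-1, north=+1); C at (east=7, north=-8).
  B is 4 units west of C: delta (east=-4, north=+0); B at (east=3, north=-8).
  A is 8 units north of B: delta (east=+0, north=+8); A at (east=3, north=0).
Therefore A relative to F: (east=3, north=0).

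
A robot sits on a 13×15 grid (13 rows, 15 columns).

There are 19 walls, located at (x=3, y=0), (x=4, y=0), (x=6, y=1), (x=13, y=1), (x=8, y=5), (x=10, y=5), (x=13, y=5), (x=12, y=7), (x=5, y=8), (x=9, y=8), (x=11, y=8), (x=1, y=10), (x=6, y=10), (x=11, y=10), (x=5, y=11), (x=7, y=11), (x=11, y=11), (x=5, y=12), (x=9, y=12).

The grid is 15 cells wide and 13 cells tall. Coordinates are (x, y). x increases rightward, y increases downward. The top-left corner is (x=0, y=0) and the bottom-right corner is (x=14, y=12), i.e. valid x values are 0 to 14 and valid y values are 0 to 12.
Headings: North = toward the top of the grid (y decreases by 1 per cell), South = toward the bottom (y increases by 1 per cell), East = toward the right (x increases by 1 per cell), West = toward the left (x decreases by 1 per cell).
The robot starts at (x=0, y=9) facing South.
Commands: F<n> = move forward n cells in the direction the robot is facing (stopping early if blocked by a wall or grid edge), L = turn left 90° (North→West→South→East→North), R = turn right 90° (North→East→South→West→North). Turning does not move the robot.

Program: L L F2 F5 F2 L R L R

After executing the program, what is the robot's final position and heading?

Start: (x=0, y=9), facing South
  L: turn left, now facing East
  L: turn left, now facing North
  F2: move forward 2, now at (x=0, y=7)
  F5: move forward 5, now at (x=0, y=2)
  F2: move forward 2, now at (x=0, y=0)
  L: turn left, now facing West
  R: turn right, now facing North
  L: turn left, now facing West
  R: turn right, now facing North
Final: (x=0, y=0), facing North

Answer: Final position: (x=0, y=0), facing North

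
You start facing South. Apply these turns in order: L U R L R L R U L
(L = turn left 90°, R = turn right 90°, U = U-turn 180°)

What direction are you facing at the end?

Answer: Final heading: East

Derivation:
Start: South
  L (left (90° counter-clockwise)) -> East
  U (U-turn (180°)) -> West
  R (right (90° clockwise)) -> North
  L (left (90° counter-clockwise)) -> West
  R (right (90° clockwise)) -> North
  L (left (90° counter-clockwise)) -> West
  R (right (90° clockwise)) -> North
  U (U-turn (180°)) -> South
  L (left (90° counter-clockwise)) -> East
Final: East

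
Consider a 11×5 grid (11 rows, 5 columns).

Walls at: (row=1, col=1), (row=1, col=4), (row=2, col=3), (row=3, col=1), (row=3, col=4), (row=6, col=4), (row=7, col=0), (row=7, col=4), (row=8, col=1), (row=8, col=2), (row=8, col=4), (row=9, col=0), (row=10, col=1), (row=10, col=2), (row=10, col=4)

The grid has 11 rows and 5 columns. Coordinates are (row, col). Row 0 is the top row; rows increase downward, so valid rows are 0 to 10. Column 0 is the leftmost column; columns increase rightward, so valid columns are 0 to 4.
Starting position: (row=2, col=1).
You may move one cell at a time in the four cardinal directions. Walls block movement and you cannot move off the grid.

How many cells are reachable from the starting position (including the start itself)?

Answer: Reachable cells: 37

Derivation:
BFS flood-fill from (row=2, col=1):
  Distance 0: (row=2, col=1)
  Distance 1: (row=2, col=0), (row=2, col=2)
  Distance 2: (row=1, col=0), (row=1, col=2), (row=3, col=0), (row=3, col=2)
  Distance 3: (row=0, col=0), (row=0, col=2), (row=1, col=3), (row=3, col=3), (row=4, col=0), (row=4, col=2)
  Distance 4: (row=0, col=1), (row=0, col=3), (row=4, col=1), (row=4, col=3), (row=5, col=0), (row=5, col=2)
  Distance 5: (row=0, col=4), (row=4, col=4), (row=5, col=1), (row=5, col=3), (row=6, col=0), (row=6, col=2)
  Distance 6: (row=5, col=4), (row=6, col=1), (row=6, col=3), (row=7, col=2)
  Distance 7: (row=7, col=1), (row=7, col=3)
  Distance 8: (row=8, col=3)
  Distance 9: (row=9, col=3)
  Distance 10: (row=9, col=2), (row=9, col=4), (row=10, col=3)
  Distance 11: (row=9, col=1)
Total reachable: 37 (grid has 40 open cells total)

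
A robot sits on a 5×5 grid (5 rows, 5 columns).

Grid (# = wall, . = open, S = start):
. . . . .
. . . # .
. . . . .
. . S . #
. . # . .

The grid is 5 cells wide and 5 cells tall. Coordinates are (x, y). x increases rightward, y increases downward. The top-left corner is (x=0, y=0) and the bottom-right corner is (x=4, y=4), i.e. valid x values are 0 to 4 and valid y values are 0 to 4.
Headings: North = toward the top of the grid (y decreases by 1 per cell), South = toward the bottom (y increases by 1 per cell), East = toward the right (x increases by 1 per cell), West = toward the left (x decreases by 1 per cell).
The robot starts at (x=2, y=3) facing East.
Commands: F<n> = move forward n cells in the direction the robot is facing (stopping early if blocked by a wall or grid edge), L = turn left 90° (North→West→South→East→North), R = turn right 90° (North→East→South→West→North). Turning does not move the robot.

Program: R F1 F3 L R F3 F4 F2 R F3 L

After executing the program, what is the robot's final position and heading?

Answer: Final position: (x=0, y=3), facing South

Derivation:
Start: (x=2, y=3), facing East
  R: turn right, now facing South
  F1: move forward 0/1 (blocked), now at (x=2, y=3)
  F3: move forward 0/3 (blocked), now at (x=2, y=3)
  L: turn left, now facing East
  R: turn right, now facing South
  F3: move forward 0/3 (blocked), now at (x=2, y=3)
  F4: move forward 0/4 (blocked), now at (x=2, y=3)
  F2: move forward 0/2 (blocked), now at (x=2, y=3)
  R: turn right, now facing West
  F3: move forward 2/3 (blocked), now at (x=0, y=3)
  L: turn left, now facing South
Final: (x=0, y=3), facing South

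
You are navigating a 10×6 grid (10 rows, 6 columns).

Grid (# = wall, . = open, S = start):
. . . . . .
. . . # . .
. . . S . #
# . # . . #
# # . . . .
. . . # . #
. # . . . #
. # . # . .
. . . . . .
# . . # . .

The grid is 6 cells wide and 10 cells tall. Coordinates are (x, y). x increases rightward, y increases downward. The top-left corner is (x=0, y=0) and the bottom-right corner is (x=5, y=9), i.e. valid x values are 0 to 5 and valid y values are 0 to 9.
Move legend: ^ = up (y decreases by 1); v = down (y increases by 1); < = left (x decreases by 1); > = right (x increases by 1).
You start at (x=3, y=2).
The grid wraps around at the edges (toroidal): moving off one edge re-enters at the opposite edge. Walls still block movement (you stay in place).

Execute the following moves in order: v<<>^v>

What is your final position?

Answer: Final position: (x=4, y=3)

Derivation:
Start: (x=3, y=2)
  v (down): (x=3, y=2) -> (x=3, y=3)
  < (left): blocked, stay at (x=3, y=3)
  < (left): blocked, stay at (x=3, y=3)
  > (right): (x=3, y=3) -> (x=4, y=3)
  ^ (up): (x=4, y=3) -> (x=4, y=2)
  v (down): (x=4, y=2) -> (x=4, y=3)
  > (right): blocked, stay at (x=4, y=3)
Final: (x=4, y=3)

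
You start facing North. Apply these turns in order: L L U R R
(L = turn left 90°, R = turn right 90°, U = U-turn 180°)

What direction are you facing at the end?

Answer: Final heading: South

Derivation:
Start: North
  L (left (90° counter-clockwise)) -> West
  L (left (90° counter-clockwise)) -> South
  U (U-turn (180°)) -> North
  R (right (90° clockwise)) -> East
  R (right (90° clockwise)) -> South
Final: South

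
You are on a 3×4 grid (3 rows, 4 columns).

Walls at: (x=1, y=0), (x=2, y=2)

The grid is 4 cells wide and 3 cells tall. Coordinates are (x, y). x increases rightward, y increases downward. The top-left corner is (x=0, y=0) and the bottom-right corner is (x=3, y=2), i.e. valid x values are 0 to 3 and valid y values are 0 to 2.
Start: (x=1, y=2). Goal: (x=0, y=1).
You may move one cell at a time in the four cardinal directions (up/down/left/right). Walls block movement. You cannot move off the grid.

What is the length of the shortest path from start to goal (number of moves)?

BFS from (x=1, y=2) until reaching (x=0, y=1):
  Distance 0: (x=1, y=2)
  Distance 1: (x=1, y=1), (x=0, y=2)
  Distance 2: (x=0, y=1), (x=2, y=1)  <- goal reached here
One shortest path (2 moves): (x=1, y=2) -> (x=0, y=2) -> (x=0, y=1)

Answer: Shortest path length: 2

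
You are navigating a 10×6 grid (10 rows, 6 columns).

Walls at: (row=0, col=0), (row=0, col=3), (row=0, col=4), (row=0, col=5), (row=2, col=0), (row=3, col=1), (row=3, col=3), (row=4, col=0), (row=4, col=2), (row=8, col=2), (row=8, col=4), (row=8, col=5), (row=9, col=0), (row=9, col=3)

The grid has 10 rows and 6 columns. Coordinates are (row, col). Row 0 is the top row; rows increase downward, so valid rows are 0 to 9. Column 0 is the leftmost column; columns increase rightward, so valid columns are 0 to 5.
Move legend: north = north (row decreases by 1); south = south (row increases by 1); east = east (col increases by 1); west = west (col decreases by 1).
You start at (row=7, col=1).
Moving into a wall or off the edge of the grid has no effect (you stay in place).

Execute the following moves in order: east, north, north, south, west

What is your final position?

Start: (row=7, col=1)
  east (east): (row=7, col=1) -> (row=7, col=2)
  north (north): (row=7, col=2) -> (row=6, col=2)
  north (north): (row=6, col=2) -> (row=5, col=2)
  south (south): (row=5, col=2) -> (row=6, col=2)
  west (west): (row=6, col=2) -> (row=6, col=1)
Final: (row=6, col=1)

Answer: Final position: (row=6, col=1)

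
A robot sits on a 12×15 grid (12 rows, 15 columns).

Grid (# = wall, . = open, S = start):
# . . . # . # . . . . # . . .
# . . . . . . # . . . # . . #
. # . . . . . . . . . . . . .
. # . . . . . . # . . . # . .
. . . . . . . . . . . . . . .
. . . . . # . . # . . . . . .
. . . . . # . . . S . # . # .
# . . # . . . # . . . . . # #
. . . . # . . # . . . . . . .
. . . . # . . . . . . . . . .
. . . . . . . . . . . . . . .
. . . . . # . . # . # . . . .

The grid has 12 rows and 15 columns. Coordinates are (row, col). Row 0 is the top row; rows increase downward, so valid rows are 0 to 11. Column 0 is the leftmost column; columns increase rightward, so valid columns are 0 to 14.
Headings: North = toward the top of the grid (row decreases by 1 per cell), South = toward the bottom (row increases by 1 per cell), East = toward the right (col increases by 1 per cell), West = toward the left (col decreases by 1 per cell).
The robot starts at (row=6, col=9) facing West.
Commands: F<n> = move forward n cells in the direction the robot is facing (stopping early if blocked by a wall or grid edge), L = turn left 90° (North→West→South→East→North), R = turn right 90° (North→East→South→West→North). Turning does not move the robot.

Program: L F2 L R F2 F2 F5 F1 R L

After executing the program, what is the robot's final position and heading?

Start: (row=6, col=9), facing West
  L: turn left, now facing South
  F2: move forward 2, now at (row=8, col=9)
  L: turn left, now facing East
  R: turn right, now facing South
  F2: move forward 2, now at (row=10, col=9)
  F2: move forward 1/2 (blocked), now at (row=11, col=9)
  F5: move forward 0/5 (blocked), now at (row=11, col=9)
  F1: move forward 0/1 (blocked), now at (row=11, col=9)
  R: turn right, now facing West
  L: turn left, now facing South
Final: (row=11, col=9), facing South

Answer: Final position: (row=11, col=9), facing South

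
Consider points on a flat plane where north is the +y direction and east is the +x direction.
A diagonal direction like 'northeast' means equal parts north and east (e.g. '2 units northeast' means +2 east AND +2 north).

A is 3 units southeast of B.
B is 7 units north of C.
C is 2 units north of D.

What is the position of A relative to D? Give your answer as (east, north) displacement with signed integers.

Answer: A is at (east=3, north=6) relative to D.

Derivation:
Place D at the origin (east=0, north=0).
  C is 2 units north of D: delta (east=+0, north=+2); C at (east=0, north=2).
  B is 7 units north of C: delta (east=+0, north=+7); B at (east=0, north=9).
  A is 3 units southeast of B: delta (east=+3, north=-3); A at (east=3, north=6).
Therefore A relative to D: (east=3, north=6).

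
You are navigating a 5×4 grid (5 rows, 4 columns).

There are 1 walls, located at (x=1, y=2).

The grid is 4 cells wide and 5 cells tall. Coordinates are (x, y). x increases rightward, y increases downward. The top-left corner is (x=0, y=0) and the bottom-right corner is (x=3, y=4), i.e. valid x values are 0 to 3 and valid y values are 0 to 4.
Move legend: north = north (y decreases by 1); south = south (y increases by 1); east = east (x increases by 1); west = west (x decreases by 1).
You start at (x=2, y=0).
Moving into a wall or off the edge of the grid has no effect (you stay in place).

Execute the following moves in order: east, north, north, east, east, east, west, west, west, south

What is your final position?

Answer: Final position: (x=0, y=1)

Derivation:
Start: (x=2, y=0)
  east (east): (x=2, y=0) -> (x=3, y=0)
  north (north): blocked, stay at (x=3, y=0)
  north (north): blocked, stay at (x=3, y=0)
  [×3]east (east): blocked, stay at (x=3, y=0)
  west (west): (x=3, y=0) -> (x=2, y=0)
  west (west): (x=2, y=0) -> (x=1, y=0)
  west (west): (x=1, y=0) -> (x=0, y=0)
  south (south): (x=0, y=0) -> (x=0, y=1)
Final: (x=0, y=1)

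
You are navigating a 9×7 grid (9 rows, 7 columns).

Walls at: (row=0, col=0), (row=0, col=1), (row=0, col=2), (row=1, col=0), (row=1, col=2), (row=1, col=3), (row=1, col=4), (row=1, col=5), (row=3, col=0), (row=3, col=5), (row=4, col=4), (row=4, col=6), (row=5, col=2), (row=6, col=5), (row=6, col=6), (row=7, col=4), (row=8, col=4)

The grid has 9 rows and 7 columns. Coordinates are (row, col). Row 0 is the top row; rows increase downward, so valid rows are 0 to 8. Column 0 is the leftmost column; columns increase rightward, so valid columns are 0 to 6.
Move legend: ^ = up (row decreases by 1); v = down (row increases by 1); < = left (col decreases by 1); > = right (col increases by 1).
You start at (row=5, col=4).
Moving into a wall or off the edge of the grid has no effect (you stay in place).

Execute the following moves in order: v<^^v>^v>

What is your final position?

Answer: Final position: (row=6, col=4)

Derivation:
Start: (row=5, col=4)
  v (down): (row=5, col=4) -> (row=6, col=4)
  < (left): (row=6, col=4) -> (row=6, col=3)
  ^ (up): (row=6, col=3) -> (row=5, col=3)
  ^ (up): (row=5, col=3) -> (row=4, col=3)
  v (down): (row=4, col=3) -> (row=5, col=3)
  > (right): (row=5, col=3) -> (row=5, col=4)
  ^ (up): blocked, stay at (row=5, col=4)
  v (down): (row=5, col=4) -> (row=6, col=4)
  > (right): blocked, stay at (row=6, col=4)
Final: (row=6, col=4)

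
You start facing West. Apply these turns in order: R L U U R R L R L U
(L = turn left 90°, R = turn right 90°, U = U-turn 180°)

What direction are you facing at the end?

Start: West
  R (right (90° clockwise)) -> North
  L (left (90° counter-clockwise)) -> West
  U (U-turn (180°)) -> East
  U (U-turn (180°)) -> West
  R (right (90° clockwise)) -> North
  R (right (90° clockwise)) -> East
  L (left (90° counter-clockwise)) -> North
  R (right (90° clockwise)) -> East
  L (left (90° counter-clockwise)) -> North
  U (U-turn (180°)) -> South
Final: South

Answer: Final heading: South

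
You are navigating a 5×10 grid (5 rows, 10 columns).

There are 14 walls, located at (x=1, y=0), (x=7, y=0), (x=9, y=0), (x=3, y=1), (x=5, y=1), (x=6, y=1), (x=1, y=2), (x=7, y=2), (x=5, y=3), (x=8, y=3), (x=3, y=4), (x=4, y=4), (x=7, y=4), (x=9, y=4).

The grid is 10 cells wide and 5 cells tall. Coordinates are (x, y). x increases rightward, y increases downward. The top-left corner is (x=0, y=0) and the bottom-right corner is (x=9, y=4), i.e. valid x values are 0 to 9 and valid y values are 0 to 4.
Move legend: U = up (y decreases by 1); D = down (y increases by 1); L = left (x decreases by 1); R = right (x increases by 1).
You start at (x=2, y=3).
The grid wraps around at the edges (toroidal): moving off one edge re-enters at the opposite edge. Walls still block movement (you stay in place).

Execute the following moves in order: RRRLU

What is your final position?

Start: (x=2, y=3)
  R (right): (x=2, y=3) -> (x=3, y=3)
  R (right): (x=3, y=3) -> (x=4, y=3)
  R (right): blocked, stay at (x=4, y=3)
  L (left): (x=4, y=3) -> (x=3, y=3)
  U (up): (x=3, y=3) -> (x=3, y=2)
Final: (x=3, y=2)

Answer: Final position: (x=3, y=2)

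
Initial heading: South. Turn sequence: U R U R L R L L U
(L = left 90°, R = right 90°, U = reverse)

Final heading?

Start: South
  U (U-turn (180°)) -> North
  R (right (90° clockwise)) -> East
  U (U-turn (180°)) -> West
  R (right (90° clockwise)) -> North
  L (left (90° counter-clockwise)) -> West
  R (right (90° clockwise)) -> North
  L (left (90° counter-clockwise)) -> West
  L (left (90° counter-clockwise)) -> South
  U (U-turn (180°)) -> North
Final: North

Answer: Final heading: North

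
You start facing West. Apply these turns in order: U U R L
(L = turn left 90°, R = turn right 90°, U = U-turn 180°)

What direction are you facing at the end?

Answer: Final heading: West

Derivation:
Start: West
  U (U-turn (180°)) -> East
  U (U-turn (180°)) -> West
  R (right (90° clockwise)) -> North
  L (left (90° counter-clockwise)) -> West
Final: West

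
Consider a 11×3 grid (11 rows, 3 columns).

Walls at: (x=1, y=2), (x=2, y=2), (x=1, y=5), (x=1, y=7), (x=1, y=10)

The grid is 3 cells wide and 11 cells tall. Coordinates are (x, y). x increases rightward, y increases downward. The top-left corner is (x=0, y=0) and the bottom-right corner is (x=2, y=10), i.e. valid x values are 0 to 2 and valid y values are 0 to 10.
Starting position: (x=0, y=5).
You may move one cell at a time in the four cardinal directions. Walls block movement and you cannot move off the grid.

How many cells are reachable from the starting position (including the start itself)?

BFS flood-fill from (x=0, y=5):
  Distance 0: (x=0, y=5)
  Distance 1: (x=0, y=4), (x=0, y=6)
  Distance 2: (x=0, y=3), (x=1, y=4), (x=1, y=6), (x=0, y=7)
  Distance 3: (x=0, y=2), (x=1, y=3), (x=2, y=4), (x=2, y=6), (x=0, y=8)
  Distance 4: (x=0, y=1), (x=2, y=3), (x=2, y=5), (x=2, y=7), (x=1, y=8), (x=0, y=9)
  Distance 5: (x=0, y=0), (x=1, y=1), (x=2, y=8), (x=1, y=9), (x=0, y=10)
  Distance 6: (x=1, y=0), (x=2, y=1), (x=2, y=9)
  Distance 7: (x=2, y=0), (x=2, y=10)
Total reachable: 28 (grid has 28 open cells total)

Answer: Reachable cells: 28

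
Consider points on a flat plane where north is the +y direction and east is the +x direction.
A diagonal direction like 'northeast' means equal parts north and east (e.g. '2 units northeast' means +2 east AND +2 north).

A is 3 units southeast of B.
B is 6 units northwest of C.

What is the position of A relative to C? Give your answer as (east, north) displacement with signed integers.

Place C at the origin (east=0, north=0).
  B is 6 units northwest of C: delta (east=-6, north=+6); B at (east=-6, north=6).
  A is 3 units southeast of B: delta (east=+3, north=-3); A at (east=-3, north=3).
Therefore A relative to C: (east=-3, north=3).

Answer: A is at (east=-3, north=3) relative to C.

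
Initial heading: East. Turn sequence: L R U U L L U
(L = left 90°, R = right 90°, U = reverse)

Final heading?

Answer: Final heading: East

Derivation:
Start: East
  L (left (90° counter-clockwise)) -> North
  R (right (90° clockwise)) -> East
  U (U-turn (180°)) -> West
  U (U-turn (180°)) -> East
  L (left (90° counter-clockwise)) -> North
  L (left (90° counter-clockwise)) -> West
  U (U-turn (180°)) -> East
Final: East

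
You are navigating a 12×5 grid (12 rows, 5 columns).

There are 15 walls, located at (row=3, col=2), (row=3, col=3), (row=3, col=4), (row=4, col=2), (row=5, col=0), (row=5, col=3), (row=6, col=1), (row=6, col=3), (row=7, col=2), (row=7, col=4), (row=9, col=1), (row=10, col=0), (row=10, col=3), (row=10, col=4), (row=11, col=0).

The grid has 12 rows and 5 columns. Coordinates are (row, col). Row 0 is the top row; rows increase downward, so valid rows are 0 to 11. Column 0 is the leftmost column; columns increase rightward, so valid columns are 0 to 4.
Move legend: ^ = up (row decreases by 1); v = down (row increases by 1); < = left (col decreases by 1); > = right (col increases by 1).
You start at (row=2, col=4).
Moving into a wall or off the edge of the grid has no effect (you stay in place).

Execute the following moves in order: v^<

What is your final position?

Answer: Final position: (row=1, col=3)

Derivation:
Start: (row=2, col=4)
  v (down): blocked, stay at (row=2, col=4)
  ^ (up): (row=2, col=4) -> (row=1, col=4)
  < (left): (row=1, col=4) -> (row=1, col=3)
Final: (row=1, col=3)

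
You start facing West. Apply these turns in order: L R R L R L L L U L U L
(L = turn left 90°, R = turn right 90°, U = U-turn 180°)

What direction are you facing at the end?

Start: West
  L (left (90° counter-clockwise)) -> South
  R (right (90° clockwise)) -> West
  R (right (90° clockwise)) -> North
  L (left (90° counter-clockwise)) -> West
  R (right (90° clockwise)) -> North
  L (left (90° counter-clockwise)) -> West
  L (left (90° counter-clockwise)) -> South
  L (left (90° counter-clockwise)) -> East
  U (U-turn (180°)) -> West
  L (left (90° counter-clockwise)) -> South
  U (U-turn (180°)) -> North
  L (left (90° counter-clockwise)) -> West
Final: West

Answer: Final heading: West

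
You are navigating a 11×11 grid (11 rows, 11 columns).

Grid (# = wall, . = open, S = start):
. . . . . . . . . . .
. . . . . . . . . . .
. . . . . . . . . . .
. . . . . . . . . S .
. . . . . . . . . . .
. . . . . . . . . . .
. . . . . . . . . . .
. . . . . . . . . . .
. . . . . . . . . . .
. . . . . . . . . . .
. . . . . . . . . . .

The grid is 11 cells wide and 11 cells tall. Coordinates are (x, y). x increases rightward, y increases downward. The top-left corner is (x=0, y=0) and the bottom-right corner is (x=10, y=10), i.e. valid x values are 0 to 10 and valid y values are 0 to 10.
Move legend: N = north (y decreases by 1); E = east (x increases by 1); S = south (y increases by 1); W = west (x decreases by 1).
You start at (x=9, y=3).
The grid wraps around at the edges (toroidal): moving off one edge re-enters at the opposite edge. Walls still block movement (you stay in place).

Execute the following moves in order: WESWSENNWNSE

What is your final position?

Start: (x=9, y=3)
  W (west): (x=9, y=3) -> (x=8, y=3)
  E (east): (x=8, y=3) -> (x=9, y=3)
  S (south): (x=9, y=3) -> (x=9, y=4)
  W (west): (x=9, y=4) -> (x=8, y=4)
  S (south): (x=8, y=4) -> (x=8, y=5)
  E (east): (x=8, y=5) -> (x=9, y=5)
  N (north): (x=9, y=5) -> (x=9, y=4)
  N (north): (x=9, y=4) -> (x=9, y=3)
  W (west): (x=9, y=3) -> (x=8, y=3)
  N (north): (x=8, y=3) -> (x=8, y=2)
  S (south): (x=8, y=2) -> (x=8, y=3)
  E (east): (x=8, y=3) -> (x=9, y=3)
Final: (x=9, y=3)

Answer: Final position: (x=9, y=3)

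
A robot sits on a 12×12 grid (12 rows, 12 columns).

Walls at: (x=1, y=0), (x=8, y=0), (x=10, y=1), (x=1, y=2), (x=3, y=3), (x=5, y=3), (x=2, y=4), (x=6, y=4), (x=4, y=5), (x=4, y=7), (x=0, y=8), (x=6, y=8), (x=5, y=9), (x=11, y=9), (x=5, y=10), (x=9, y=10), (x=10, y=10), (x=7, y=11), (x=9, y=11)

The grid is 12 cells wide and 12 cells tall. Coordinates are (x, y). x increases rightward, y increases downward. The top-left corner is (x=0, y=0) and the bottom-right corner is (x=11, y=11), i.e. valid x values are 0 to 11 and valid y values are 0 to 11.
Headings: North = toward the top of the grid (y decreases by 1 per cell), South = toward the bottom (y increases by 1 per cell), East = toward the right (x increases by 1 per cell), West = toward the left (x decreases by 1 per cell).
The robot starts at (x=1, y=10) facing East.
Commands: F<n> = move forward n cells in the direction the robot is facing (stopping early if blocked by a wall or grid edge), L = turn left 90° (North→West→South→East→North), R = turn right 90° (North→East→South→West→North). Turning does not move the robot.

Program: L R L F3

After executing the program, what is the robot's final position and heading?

Start: (x=1, y=10), facing East
  L: turn left, now facing North
  R: turn right, now facing East
  L: turn left, now facing North
  F3: move forward 3, now at (x=1, y=7)
Final: (x=1, y=7), facing North

Answer: Final position: (x=1, y=7), facing North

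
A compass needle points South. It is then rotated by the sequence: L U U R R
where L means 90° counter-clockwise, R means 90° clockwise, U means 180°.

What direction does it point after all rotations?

Start: South
  L (left (90° counter-clockwise)) -> East
  U (U-turn (180°)) -> West
  U (U-turn (180°)) -> East
  R (right (90° clockwise)) -> South
  R (right (90° clockwise)) -> West
Final: West

Answer: Final heading: West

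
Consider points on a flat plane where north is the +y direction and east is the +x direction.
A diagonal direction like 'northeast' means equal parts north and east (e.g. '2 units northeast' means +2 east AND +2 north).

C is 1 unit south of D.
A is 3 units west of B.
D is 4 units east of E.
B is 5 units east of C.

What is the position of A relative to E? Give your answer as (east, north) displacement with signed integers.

Place E at the origin (east=0, north=0).
  D is 4 units east of E: delta (east=+4, north=+0); D at (east=4, north=0).
  C is 1 unit south of D: delta (east=+0, north=-1); C at (east=4, north=-1).
  B is 5 units east of C: delta (east=+5, north=+0); B at (east=9, north=-1).
  A is 3 units west of B: delta (east=-3, north=+0); A at (east=6, north=-1).
Therefore A relative to E: (east=6, north=-1).

Answer: A is at (east=6, north=-1) relative to E.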